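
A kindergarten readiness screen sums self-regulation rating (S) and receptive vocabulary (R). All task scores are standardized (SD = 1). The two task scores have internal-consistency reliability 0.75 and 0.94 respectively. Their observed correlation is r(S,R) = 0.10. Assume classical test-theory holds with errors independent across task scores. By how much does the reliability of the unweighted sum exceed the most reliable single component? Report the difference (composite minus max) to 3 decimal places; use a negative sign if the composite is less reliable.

-0.081

Var(sum) = 2 + 0.2 = 2.2; true-score variance = 1.69 + 0.2 = 1.89; composite reliability = 0.8591.
Max component reliability = 0.9400.
Difference = 0.8591 − 0.9400 = -0.081.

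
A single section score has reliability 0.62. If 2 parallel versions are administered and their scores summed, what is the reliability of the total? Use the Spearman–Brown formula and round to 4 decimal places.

ρ_k = kρ / (1 + (k−1)ρ) = 2·0.62 / (1 + 1·0.62) = 1.240 / 1.620 = 0.7654.

0.7654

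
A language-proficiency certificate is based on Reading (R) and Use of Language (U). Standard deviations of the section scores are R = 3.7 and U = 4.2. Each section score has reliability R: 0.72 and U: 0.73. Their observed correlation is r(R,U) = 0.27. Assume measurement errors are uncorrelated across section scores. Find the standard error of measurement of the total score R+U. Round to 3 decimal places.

2.932

Var(total) = 31.33 + 8.3916 = 39.7216.
True-score variance = 22.734 + 8.3916 = 31.1256, so reliability = 0.7836.
Error variance = 39.7216 − 31.1256 = 8.596; SEM = √8.596 = 2.932.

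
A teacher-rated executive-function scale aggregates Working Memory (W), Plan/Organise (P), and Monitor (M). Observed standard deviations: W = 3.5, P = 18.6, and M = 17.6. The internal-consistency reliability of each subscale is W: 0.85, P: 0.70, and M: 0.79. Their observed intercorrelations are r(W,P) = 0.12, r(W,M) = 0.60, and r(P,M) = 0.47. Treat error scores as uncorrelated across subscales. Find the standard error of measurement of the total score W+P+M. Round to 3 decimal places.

13.064

Var(total) = 667.97 + 397.262 = 1065.23.
True-score variance = 497.295 + 397.262 = 894.557, so reliability = 0.8398.
Error variance = 1065.23 − 894.557 = 170.675; SEM = √170.675 = 13.064.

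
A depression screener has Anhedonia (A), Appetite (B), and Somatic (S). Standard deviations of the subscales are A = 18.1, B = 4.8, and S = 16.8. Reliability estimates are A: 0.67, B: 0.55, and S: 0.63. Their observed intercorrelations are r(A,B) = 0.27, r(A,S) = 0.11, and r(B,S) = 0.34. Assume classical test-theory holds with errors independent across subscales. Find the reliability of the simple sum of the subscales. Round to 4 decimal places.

0.7219

Var(A+B+S) = 18.1² + 4.8² + 16.8² + 2·[18.1·4.8·0.27 + 18.1·16.8·0.11 + 4.8·16.8·0.34] = 632.89 + 168.648 = 801.538.
With uncorrelated errors the cross-covariances are all true-score covariance, so they carry over unchanged; only the diagonal terms shrink to ρᵢσᵢ².
True-score variance = [18.1²·0.67 + 4.8²·0.55 + 16.8²·0.63] + 168.648 = 409.982 + 168.648 = 578.63.
Reliability = 578.63 / 801.538 = 0.7219.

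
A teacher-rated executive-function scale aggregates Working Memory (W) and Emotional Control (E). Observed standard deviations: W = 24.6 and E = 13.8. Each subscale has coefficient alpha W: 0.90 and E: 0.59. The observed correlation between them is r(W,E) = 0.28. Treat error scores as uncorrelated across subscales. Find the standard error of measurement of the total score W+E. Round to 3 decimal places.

Var(total) = 795.6 + 190.109 = 985.709.
True-score variance = 657.004 + 190.109 = 847.112, so reliability = 0.8594.
Error variance = 985.709 − 847.112 = 138.596; SEM = √138.596 = 11.773.

11.773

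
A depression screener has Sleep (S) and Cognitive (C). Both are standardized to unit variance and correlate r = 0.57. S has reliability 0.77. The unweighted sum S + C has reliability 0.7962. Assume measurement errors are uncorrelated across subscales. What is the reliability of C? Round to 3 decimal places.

0.590

Var(S+C) = 2 + 2·0.57 = 3.140.
True-score variance = ρ_S + ρ_C + 2·0.57, so 0.7962 = (0.77 + ρ_C + 1.14) / 3.140.
ρ_C = 0.7962·3.140 − 0.77 − 1.14 = 0.590.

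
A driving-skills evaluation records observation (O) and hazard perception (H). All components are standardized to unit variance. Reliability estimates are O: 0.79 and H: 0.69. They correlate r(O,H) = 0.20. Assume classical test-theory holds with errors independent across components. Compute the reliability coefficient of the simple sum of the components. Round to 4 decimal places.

Var(O+H) = 2 + 2·[0.20] = 2 + 0.4 = 2.4.
Under uncorrelated errors the observed covariances equal the true-score covariances, so only the own-variance terms attenuate.
True-score variance = [0.79 + 0.69] + 0.4 = 1.48 + 0.4 = 1.88.
Reliability = 1.88 / 2.4 = 0.7833.

0.7833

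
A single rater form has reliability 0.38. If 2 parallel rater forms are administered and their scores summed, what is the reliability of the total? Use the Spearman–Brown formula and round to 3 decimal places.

0.551

ρ_k = kρ / (1 + (k−1)ρ) = 2·0.38 / (1 + 1·0.38) = 0.760 / 1.380 = 0.551.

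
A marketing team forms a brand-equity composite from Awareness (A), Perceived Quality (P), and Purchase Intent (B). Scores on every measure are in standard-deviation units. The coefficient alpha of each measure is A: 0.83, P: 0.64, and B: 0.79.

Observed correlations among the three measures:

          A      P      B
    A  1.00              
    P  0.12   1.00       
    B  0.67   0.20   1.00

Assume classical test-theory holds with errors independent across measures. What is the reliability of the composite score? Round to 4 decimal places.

Var(A+P+B) = 3 + 2·[0.12 + 0.67 + 0.20] = 3 + 1.98 = 4.98.
With uncorrelated errors the cross-covariances are all true-score covariance, so they carry over unchanged; only the diagonal terms shrink to ρᵢσᵢ².
True-score variance = [0.83 + 0.64 + 0.79] + 1.98 = 2.26 + 1.98 = 4.24.
Reliability = 4.24 / 4.98 = 0.8514.

0.8514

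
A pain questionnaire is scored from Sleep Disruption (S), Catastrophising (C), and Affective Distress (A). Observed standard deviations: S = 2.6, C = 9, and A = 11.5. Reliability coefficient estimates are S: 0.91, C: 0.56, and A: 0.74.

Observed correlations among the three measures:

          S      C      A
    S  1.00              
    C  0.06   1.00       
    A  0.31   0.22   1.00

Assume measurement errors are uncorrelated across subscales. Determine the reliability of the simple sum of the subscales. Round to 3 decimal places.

Var(S+C+A) = 2.6² + 9² + 11.5² + 2·[2.6·9·0.06 + 2.6·11.5·0.31 + 9·11.5·0.22] = 220.01 + 66.886 = 286.896.
With uncorrelated errors the cross-covariances are all true-score covariance, so they carry over unchanged; only the diagonal terms shrink to ρᵢσᵢ².
True-score variance = [2.6²·0.91 + 9²·0.56 + 11.5²·0.74] + 66.886 = 149.377 + 66.886 = 216.263.
Reliability = 216.263 / 286.896 = 0.754.

0.754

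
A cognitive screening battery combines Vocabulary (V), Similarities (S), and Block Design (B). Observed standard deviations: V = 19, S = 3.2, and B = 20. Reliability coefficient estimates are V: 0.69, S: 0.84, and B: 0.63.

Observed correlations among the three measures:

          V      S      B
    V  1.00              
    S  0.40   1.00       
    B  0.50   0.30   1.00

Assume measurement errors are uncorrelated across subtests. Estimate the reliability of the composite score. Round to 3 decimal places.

0.789

Var(V+S+B) = 19² + 3.2² + 20² + 2·[19·3.2·0.40 + 19·20·0.50 + 3.2·20·0.30] = 771.24 + 467.04 = 1238.28.
With uncorrelated errors the cross-covariances are all true-score covariance, so they carry over unchanged; only the diagonal terms shrink to ρᵢσᵢ².
True-score variance = [19²·0.69 + 3.2²·0.84 + 20²·0.63] + 467.04 = 509.692 + 467.04 = 976.732.
Reliability = 976.732 / 1238.28 = 0.789.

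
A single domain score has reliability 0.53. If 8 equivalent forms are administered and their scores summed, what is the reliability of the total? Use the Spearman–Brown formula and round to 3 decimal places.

ρ_k = kρ / (1 + (k−1)ρ) = 8·0.53 / (1 + 7·0.53) = 4.240 / 4.710 = 0.900.

0.900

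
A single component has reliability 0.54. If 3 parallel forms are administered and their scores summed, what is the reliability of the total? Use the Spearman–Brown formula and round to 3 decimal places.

0.779

ρ_k = kρ / (1 + (k−1)ρ) = 3·0.54 / (1 + 2·0.54) = 1.620 / 2.080 = 0.779.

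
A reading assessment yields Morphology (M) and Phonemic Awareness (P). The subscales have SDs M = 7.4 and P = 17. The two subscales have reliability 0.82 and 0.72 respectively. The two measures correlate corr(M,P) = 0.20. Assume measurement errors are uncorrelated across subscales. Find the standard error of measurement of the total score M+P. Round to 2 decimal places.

Var(total) = 343.76 + 50.32 = 394.08.
True-score variance = 252.983 + 50.32 = 303.303, so reliability = 0.7696.
Error variance = 394.08 − 303.303 = 90.7768; SEM = √90.7768 = 9.53.

9.53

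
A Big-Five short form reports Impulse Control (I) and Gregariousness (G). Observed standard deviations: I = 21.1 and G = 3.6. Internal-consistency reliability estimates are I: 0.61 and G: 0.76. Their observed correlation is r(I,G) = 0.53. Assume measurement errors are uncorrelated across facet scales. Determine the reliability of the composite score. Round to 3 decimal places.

0.672

Var(I+G) = 21.1² + 3.6² + 2·[21.1·3.6·0.53] = 458.17 + 80.5176 = 538.688.
Under uncorrelated errors the observed covariances equal the true-score covariances, so only the own-variance terms attenuate.
True-score variance = [21.1²·0.61 + 3.6²·0.76] + 80.5176 = 281.428 + 80.5176 = 361.945.
Reliability = 361.945 / 538.688 = 0.672.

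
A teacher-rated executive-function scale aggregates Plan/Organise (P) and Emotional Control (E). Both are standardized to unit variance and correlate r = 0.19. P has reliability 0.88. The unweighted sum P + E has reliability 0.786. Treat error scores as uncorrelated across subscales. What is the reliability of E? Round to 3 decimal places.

Var(P+E) = 2 + 2·0.19 = 2.380.
True-score variance = ρ_P + ρ_E + 2·0.19, so 0.786 = (0.88 + ρ_E + 0.38) / 2.380.
ρ_E = 0.786·2.380 − 0.88 − 0.38 = 0.611.

0.611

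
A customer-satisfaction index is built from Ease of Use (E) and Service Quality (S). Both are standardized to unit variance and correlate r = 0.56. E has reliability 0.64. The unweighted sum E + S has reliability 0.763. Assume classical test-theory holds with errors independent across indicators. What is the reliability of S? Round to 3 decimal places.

0.621

Var(E+S) = 2 + 2·0.56 = 3.120.
True-score variance = ρ_E + ρ_S + 2·0.56, so 0.763 = (0.64 + ρ_S + 1.12) / 3.120.
ρ_S = 0.763·3.120 − 0.64 − 1.12 = 0.621.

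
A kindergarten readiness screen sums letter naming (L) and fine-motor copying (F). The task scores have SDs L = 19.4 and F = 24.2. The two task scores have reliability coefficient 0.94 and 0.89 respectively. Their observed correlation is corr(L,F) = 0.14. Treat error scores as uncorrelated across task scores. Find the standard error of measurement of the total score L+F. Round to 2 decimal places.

9.33

Var(total) = 962 + 131.454 = 1093.45.
True-score variance = 874.998 + 131.454 = 1006.45, so reliability = 0.9204.
Error variance = 1093.45 − 1006.45 = 87.002; SEM = √87.002 = 9.33.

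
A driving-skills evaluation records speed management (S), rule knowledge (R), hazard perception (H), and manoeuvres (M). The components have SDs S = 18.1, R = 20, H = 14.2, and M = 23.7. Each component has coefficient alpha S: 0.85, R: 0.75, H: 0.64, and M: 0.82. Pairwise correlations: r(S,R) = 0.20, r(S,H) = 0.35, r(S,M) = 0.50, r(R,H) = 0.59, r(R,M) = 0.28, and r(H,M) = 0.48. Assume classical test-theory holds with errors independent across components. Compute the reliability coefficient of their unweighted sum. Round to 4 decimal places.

Var(S+R+H+M) = 18.1² + 20² + 14.2² + 23.7² + 2·[18.1·20·0.20 + 18.1·14.2·0.35 + 18.1·23.7·0.50 + 20·14.2·0.59 + 20·23.7·0.28 + 14.2·23.7·0.48] = 1490.94 + 1677.32 = 3168.26.
Under uncorrelated errors the observed covariances equal the true-score covariances, so only the own-variance terms attenuate.
True-score variance = [18.1²·0.85 + 20²·0.75 + 14.2²·0.64 + 23.7²·0.82] + 1677.32 = 1168.1 + 1677.32 = 2845.43.
Reliability = 2845.43 / 3168.26 = 0.8981.

0.8981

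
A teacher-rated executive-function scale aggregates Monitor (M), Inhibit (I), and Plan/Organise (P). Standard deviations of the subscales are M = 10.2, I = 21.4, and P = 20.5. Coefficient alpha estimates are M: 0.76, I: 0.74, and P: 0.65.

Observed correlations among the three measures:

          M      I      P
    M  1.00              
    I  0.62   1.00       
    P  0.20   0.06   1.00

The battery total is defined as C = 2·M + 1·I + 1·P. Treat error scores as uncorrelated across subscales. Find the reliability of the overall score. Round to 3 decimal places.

0.822

Var(C) = 2²·10.2² + 21.4² + 20.5² + 2·[2·10.2·21.4·0.62 + 2·10.2·20.5·0.20 + 21.4·20.5·0.06] = 1294.37 + 761.258 = 2055.63.
With uncorrelated errors the cross-covariances are all true-score covariance, so they carry over unchanged; only the diagonal terms shrink to ρᵢσᵢ².
True-score variance = [2²·10.2²·0.76 + 21.4²·0.74 + 20.5²·0.65] + 761.258 = 928.334 + 761.258 = 1689.59.
Reliability = 1689.59 / 2055.63 = 0.822.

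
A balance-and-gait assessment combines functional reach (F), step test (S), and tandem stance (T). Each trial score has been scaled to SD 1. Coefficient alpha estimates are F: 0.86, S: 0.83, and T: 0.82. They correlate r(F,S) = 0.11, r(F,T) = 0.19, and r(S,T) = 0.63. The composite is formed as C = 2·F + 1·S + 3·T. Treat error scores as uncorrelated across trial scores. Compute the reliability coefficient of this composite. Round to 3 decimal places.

0.885

Var(C) = 2² + 1 + 3² + 2·[2·0.11 + 6·0.19 + 3·0.63] = 14 + 6.5 = 20.5.
Because errors are independent across components, Cov(Tᵢ,Tⱼ) = Cov(Xᵢ,Xⱼ); the off-diagonal part of the true-score variance is the same as above.
True-score variance = [2²·0.86 + 0.83 + 3²·0.82] + 6.5 = 11.65 + 6.5 = 18.15.
Reliability = 18.15 / 20.5 = 0.885.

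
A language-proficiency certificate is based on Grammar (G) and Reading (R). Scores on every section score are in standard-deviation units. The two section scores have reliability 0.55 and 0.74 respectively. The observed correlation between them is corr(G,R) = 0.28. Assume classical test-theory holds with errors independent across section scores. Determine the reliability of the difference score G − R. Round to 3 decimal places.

Var(G−R) = 1 + 1 − 2·0.28 = 2 − 0.56 = 1.44.
Because errors are independent across components, Cov(Tᵢ,Tⱼ) = Cov(Xᵢ,Xⱼ); the off-diagonal part of the true-score variance is the same as above.
True-score variance = [0.55 + 0.74] − 0.56 = 1.29 − 0.56 = 0.73.
Reliability = 0.73 / 1.44 = 0.507.

0.507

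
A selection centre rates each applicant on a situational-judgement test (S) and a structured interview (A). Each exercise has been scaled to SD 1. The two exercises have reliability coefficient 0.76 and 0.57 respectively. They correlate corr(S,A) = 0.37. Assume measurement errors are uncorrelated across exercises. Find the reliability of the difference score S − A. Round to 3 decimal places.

0.468

Var(S−A) = 1 + 1 − 2·0.37 = 2 − 0.74 = 1.26.
Under uncorrelated errors the observed covariances equal the true-score covariances, so only the own-variance terms attenuate.
True-score variance = [0.76 + 0.57] − 0.74 = 1.33 − 0.74 = 0.59.
Reliability = 0.59 / 1.26 = 0.468.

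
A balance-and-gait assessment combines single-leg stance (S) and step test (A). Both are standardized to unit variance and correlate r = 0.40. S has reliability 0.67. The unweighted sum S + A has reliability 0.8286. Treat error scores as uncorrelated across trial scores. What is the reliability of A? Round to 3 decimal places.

Var(S+A) = 2 + 2·0.40 = 2.800.
True-score variance = ρ_S + ρ_A + 2·0.40, so 0.8286 = (0.67 + ρ_A + 0.80) / 2.800.
ρ_A = 0.8286·2.800 − 0.67 − 0.80 = 0.850.

0.850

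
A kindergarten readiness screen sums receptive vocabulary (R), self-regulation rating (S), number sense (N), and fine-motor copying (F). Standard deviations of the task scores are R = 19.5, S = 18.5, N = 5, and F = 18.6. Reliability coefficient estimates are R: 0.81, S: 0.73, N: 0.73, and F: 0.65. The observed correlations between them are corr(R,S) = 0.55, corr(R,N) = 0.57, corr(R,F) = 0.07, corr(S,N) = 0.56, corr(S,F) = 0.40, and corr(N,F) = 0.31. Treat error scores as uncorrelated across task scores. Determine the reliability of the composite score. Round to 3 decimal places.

0.860

Var(R+S+N+F) = 19.5² + 18.5² + 5² + 18.6² + 2·[19.5·18.5·0.55 + 19.5·5·0.57 + 19.5·18.6·0.07 + 18.5·5·0.56 + 18.5·18.6·0.40 + 5·18.6·0.31] = 1093.46 + 995.293 = 2088.75.
Under uncorrelated errors the observed covariances equal the true-score covariances, so only the own-variance terms attenuate.
True-score variance = [19.5²·0.81 + 18.5²·0.73 + 5²·0.73 + 18.6²·0.65] + 995.293 = 800.969 + 995.293 = 1796.26.
Reliability = 1796.26 / 2088.75 = 0.860.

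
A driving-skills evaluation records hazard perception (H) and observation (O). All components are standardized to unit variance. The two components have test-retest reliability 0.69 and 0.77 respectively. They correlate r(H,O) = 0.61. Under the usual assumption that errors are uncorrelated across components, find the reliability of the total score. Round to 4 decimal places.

0.8323

Var(H+O) = 2 + 2·[0.61] = 2 + 1.22 = 3.22.
Because errors are independent across components, Cov(Tᵢ,Tⱼ) = Cov(Xᵢ,Xⱼ); the off-diagonal part of the true-score variance is the same as above.
True-score variance = [0.69 + 0.77] + 1.22 = 1.46 + 1.22 = 2.68.
Reliability = 2.68 / 3.22 = 0.8323.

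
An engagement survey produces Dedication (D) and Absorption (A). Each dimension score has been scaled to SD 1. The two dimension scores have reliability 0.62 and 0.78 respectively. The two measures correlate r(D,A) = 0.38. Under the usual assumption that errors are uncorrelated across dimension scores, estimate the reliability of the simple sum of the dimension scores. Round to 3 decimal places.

Var(D+A) = 2 + 2·[0.38] = 2 + 0.76 = 2.76.
Under uncorrelated errors the observed covariances equal the true-score covariances, so only the own-variance terms attenuate.
True-score variance = [0.62 + 0.78] + 0.76 = 1.4 + 0.76 = 2.16.
Reliability = 2.16 / 2.76 = 0.783.

0.783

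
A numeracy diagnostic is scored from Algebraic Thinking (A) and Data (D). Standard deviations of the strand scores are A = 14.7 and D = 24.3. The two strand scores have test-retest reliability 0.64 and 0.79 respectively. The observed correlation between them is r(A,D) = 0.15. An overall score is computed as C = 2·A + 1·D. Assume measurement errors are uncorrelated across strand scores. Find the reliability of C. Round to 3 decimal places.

0.739

Var(C) = 2²·14.7² + 24.3² + 2·[2·14.7·24.3·0.15] = 1454.85 + 214.326 = 1669.18.
Under uncorrelated errors the observed covariances equal the true-score covariances, so only the own-variance terms attenuate.
True-score variance = [2²·14.7²·0.64 + 24.3²·0.79] + 214.326 = 1019.68 + 214.326 = 1234.
Reliability = 1234 / 1669.18 = 0.739.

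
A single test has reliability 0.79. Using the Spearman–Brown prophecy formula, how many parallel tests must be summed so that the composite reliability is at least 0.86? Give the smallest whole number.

k ≥ ρ*(1−ρ₁)/(ρ₁(1−ρ*)) = 0.86·0.21 / (0.79·0.14) = 1.633.
Smallest integer k = 2.

2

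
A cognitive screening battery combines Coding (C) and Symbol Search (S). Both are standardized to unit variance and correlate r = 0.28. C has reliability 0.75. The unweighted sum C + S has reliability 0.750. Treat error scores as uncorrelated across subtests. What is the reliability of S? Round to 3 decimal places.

0.610

Var(C+S) = 2 + 2·0.28 = 2.560.
True-score variance = ρ_C + ρ_S + 2·0.28, so 0.750 = (0.75 + ρ_S + 0.56) / 2.560.
ρ_S = 0.750·2.560 − 0.75 − 0.56 = 0.610.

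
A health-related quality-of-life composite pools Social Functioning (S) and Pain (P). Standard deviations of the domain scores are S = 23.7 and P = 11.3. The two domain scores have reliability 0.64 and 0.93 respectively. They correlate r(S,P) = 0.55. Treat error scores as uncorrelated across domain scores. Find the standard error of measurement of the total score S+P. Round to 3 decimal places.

Var(total) = 689.38 + 294.591 = 983.971.
True-score variance = 478.233 + 294.591 = 772.824, so reliability = 0.7854.
Error variance = 983.971 − 772.824 = 211.147; SEM = √211.147 = 14.531.

14.531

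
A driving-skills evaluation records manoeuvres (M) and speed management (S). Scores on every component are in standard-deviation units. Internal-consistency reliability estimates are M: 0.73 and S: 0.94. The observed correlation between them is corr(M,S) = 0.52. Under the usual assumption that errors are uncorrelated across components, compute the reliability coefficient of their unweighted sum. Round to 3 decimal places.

0.891

Var(M+S) = 2 + 2·[0.52] = 2 + 1.04 = 3.04.
With uncorrelated errors the cross-covariances are all true-score covariance, so they carry over unchanged; only the diagonal terms shrink to ρᵢσᵢ².
True-score variance = [0.73 + 0.94] + 1.04 = 1.67 + 1.04 = 2.71.
Reliability = 2.71 / 3.04 = 0.891.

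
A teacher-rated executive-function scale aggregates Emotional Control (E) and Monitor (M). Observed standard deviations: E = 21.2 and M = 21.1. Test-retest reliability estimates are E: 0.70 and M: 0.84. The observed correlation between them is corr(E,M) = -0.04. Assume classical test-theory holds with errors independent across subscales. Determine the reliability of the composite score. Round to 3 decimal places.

0.760

Var(E+M) = 21.2² + 21.1² + 2·[21.2·21.1·(-0.04)] = 894.65 − 35.7856 = 858.864.
With uncorrelated errors the cross-covariances are all true-score covariance, so they carry over unchanged; only the diagonal terms shrink to ρᵢσᵢ².
True-score variance = [21.2²·0.70 + 21.1²·0.84] − 35.7856 = 688.584 − 35.7856 = 652.799.
Reliability = 652.799 / 858.864 = 0.760.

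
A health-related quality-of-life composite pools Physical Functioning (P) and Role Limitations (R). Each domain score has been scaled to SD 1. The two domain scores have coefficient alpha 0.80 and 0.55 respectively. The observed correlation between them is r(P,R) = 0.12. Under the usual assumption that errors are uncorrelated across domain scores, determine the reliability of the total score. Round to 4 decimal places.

0.7098

Var(P+R) = 2 + 2·[0.12] = 2 + 0.24 = 2.24.
Because errors are independent across components, Cov(Tᵢ,Tⱼ) = Cov(Xᵢ,Xⱼ); the off-diagonal part of the true-score variance is the same as above.
True-score variance = [0.80 + 0.55] + 0.24 = 1.35 + 0.24 = 1.59.
Reliability = 1.59 / 2.24 = 0.7098.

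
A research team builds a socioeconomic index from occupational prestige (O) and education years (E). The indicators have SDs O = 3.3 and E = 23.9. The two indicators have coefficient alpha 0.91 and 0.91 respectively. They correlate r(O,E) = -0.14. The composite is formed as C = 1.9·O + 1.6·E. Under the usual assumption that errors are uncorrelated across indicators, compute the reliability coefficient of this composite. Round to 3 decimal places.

Var(C) = 1.9²·3.3² + 1.6²·23.9² + 2·[3.04·3.3·23.9·(-0.14)] = 1501.61 − 67.1341 = 1434.48.
With uncorrelated errors the cross-covariances are all true-score covariance, so they carry over unchanged; only the diagonal terms shrink to ρᵢσᵢ².
True-score variance = [1.9²·3.3²·0.91 + 1.6²·23.9²·0.91] − 67.1341 = 1366.47 − 67.1341 = 1299.33.
Reliability = 1299.33 / 1434.48 = 0.906.

0.906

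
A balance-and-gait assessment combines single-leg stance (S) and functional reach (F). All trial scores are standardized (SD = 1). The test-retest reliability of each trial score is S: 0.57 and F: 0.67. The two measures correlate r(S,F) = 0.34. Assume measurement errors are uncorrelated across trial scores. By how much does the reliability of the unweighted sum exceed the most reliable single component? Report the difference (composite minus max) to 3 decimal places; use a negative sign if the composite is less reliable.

Var(sum) = 2 + 0.68 = 2.68; true-score variance = 1.24 + 0.68 = 1.92; composite reliability = 0.7164.
Max component reliability = 0.6700.
Difference = 0.7164 − 0.6700 = 0.046.

0.046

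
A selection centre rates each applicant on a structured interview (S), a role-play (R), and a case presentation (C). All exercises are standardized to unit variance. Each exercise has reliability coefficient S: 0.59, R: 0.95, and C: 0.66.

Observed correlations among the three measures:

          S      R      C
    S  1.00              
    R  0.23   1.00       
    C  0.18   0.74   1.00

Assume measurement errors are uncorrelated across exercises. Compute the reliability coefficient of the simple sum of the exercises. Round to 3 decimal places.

0.849

Var(S+R+C) = 3 + 2·[0.23 + 0.18 + 0.74] = 3 + 2.3 = 5.3.
Under uncorrelated errors the observed covariances equal the true-score covariances, so only the own-variance terms attenuate.
True-score variance = [0.59 + 0.95 + 0.66] + 2.3 = 2.2 + 2.3 = 4.5.
Reliability = 4.5 / 5.3 = 0.849.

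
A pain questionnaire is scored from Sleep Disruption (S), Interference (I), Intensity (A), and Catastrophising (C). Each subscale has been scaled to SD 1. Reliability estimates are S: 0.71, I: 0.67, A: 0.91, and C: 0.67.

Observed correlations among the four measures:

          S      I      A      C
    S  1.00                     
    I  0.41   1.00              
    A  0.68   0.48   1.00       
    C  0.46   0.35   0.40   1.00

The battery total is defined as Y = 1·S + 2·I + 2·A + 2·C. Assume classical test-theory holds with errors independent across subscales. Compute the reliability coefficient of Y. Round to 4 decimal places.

0.8867

Var(Y) = 1 + 2² + 2² + 2² + 2·[2·0.41 + 2·0.68 + 2·0.46 + 4·0.48 + 4·0.35 + 4·0.40] = 13 + 16.04 = 29.04.
Under uncorrelated errors the observed covariances equal the true-score covariances, so only the own-variance terms attenuate.
True-score variance = [0.71 + 2²·0.67 + 2²·0.91 + 2²·0.67] + 16.04 = 9.71 + 16.04 = 25.75.
Reliability = 25.75 / 29.04 = 0.8867.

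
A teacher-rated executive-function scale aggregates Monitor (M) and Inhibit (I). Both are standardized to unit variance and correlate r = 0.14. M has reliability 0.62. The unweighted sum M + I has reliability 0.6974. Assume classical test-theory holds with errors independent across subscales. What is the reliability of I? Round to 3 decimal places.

0.690

Var(M+I) = 2 + 2·0.14 = 2.280.
True-score variance = ρ_M + ρ_I + 2·0.14, so 0.6974 = (0.62 + ρ_I + 0.28) / 2.280.
ρ_I = 0.6974·2.280 − 0.62 − 0.28 = 0.690.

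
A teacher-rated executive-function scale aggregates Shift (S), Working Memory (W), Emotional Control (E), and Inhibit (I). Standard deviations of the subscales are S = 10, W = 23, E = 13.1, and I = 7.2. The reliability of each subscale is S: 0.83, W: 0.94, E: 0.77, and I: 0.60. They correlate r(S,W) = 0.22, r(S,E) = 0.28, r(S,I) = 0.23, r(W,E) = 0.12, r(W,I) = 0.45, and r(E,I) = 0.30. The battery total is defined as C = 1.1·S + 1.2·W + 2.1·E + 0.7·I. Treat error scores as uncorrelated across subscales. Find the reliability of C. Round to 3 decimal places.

0.895

Var(C) = 1.1²·10² + 1.2²·23² + 2.1²·13.1² + 0.7²·7.2² + 2·[1.32·10·23·0.22 + 2.31·10·13.1·0.28 + 0.77·10·7.2·0.23 + 2.52·23·13.1·0.12 + 0.84·23·7.2·0.45 + 1.47·13.1·7.2·0.30] = 1664.96 + 719.158 = 2384.12.
Under uncorrelated errors the observed covariances equal the true-score covariances, so only the own-variance terms attenuate.
True-score variance = [1.1²·10²·0.83 + 1.2²·23²·0.94 + 2.1²·13.1²·0.77 + 0.7²·7.2²·0.60] + 719.158 = 1414.46 + 719.158 = 2133.62.
Reliability = 2133.62 / 2384.12 = 0.895.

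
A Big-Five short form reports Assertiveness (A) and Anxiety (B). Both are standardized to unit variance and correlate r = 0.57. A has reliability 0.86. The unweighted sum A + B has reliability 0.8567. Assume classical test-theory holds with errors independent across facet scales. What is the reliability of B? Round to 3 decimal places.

Var(A+B) = 2 + 2·0.57 = 3.140.
True-score variance = ρ_A + ρ_B + 2·0.57, so 0.8567 = (0.86 + ρ_B + 1.14) / 3.140.
ρ_B = 0.8567·3.140 − 0.86 − 1.14 = 0.690.

0.690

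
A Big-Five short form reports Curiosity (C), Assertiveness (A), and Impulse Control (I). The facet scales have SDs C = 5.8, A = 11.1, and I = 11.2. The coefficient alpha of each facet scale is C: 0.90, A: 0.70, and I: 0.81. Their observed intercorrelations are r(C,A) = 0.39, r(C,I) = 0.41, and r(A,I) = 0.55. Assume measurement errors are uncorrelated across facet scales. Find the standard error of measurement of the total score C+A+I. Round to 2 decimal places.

Var(total) = 282.29 + 240.236 = 522.526.
True-score variance = 218.129 + 240.236 = 458.365, so reliability = 0.8772.
Error variance = 522.526 − 458.365 = 64.1606; SEM = √64.1606 = 8.01.

8.01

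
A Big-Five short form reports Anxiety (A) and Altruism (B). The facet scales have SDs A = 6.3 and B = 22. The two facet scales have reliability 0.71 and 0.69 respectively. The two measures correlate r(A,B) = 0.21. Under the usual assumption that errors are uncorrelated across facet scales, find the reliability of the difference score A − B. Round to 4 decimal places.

Var(A−B) = 6.3² + 22² − 2·6.3·22·0.21 = 523.69 − 58.212 = 465.478.
Because errors are independent across components, Cov(Tᵢ,Tⱼ) = Cov(Xᵢ,Xⱼ); the off-diagonal part of the true-score variance is the same as above.
True-score variance = [6.3²·0.71 + 22²·0.69] − 58.212 = 362.14 − 58.212 = 303.928.
Reliability = 303.928 / 465.478 = 0.6529.

0.6529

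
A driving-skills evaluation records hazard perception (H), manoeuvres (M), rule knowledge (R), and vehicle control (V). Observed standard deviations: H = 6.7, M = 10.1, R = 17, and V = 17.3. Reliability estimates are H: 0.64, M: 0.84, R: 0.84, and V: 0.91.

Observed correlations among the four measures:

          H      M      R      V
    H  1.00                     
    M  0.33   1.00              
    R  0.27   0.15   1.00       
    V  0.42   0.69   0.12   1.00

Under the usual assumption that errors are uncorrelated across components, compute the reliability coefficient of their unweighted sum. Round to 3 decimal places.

Var(H+M+R+V) = 6.7² + 10.1² + 17² + 17.3² + 2·[6.7·10.1·0.33 + 6.7·17·0.27 + 6.7·17.3·0.42 + 10.1·17·0.15 + 10.1·17.3·0.69 + 17·17.3·0.12] = 735.19 + 566.754 = 1301.94.
Because errors are independent across components, Cov(Tᵢ,Tⱼ) = Cov(Xᵢ,Xⱼ); the off-diagonal part of the true-score variance is the same as above.
True-score variance = [6.7²·0.64 + 10.1²·0.84 + 17²·0.84 + 17.3²·0.91] + 566.754 = 629.532 + 566.754 = 1196.29.
Reliability = 1196.29 / 1301.94 = 0.919.

0.919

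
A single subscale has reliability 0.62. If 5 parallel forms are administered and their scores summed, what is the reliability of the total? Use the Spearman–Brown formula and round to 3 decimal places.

ρ_k = kρ / (1 + (k−1)ρ) = 5·0.62 / (1 + 4·0.62) = 3.100 / 3.480 = 0.891.

0.891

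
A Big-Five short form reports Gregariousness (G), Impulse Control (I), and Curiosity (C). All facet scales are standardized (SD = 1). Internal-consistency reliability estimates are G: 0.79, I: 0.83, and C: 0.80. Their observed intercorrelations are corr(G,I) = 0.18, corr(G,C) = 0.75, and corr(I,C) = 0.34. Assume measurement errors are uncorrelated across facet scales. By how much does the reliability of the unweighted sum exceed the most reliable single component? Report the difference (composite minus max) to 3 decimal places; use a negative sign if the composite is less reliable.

Var(sum) = 3 + 2.54 = 5.54; true-score variance = 2.42 + 2.54 = 4.96; composite reliability = 0.8953.
Max component reliability = 0.8300.
Difference = 0.8953 − 0.8300 = 0.065.

0.065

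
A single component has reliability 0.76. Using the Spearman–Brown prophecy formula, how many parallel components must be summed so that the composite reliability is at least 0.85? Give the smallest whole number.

2

k ≥ ρ*(1−ρ₁)/(ρ₁(1−ρ*)) = 0.85·0.24 / (0.76·0.15) = 1.789.
Smallest integer k = 2.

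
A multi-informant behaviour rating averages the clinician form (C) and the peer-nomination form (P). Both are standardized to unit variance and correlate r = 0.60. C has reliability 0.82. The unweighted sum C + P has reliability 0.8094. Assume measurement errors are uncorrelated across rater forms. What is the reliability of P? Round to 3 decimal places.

0.570

Var(C+P) = 2 + 2·0.60 = 3.200.
True-score variance = ρ_C + ρ_P + 2·0.60, so 0.8094 = (0.82 + ρ_P + 1.20) / 3.200.
ρ_P = 0.8094·3.200 − 0.82 − 1.20 = 0.570.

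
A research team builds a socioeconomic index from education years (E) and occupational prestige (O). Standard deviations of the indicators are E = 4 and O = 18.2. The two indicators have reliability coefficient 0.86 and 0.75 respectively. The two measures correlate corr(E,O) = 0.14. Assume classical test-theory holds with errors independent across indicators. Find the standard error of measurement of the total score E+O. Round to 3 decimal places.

9.222

Var(total) = 347.24 + 20.384 = 367.624.
True-score variance = 262.19 + 20.384 = 282.574, so reliability = 0.7686.
Error variance = 367.624 − 282.574 = 85.05; SEM = √85.05 = 9.222.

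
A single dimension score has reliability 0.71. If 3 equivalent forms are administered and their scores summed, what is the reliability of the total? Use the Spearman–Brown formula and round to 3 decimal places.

0.880

ρ_k = kρ / (1 + (k−1)ρ) = 3·0.71 / (1 + 2·0.71) = 2.130 / 2.420 = 0.880.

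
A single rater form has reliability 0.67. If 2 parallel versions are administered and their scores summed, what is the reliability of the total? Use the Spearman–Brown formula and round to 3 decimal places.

ρ_k = kρ / (1 + (k−1)ρ) = 2·0.67 / (1 + 1·0.67) = 1.340 / 1.670 = 0.802.

0.802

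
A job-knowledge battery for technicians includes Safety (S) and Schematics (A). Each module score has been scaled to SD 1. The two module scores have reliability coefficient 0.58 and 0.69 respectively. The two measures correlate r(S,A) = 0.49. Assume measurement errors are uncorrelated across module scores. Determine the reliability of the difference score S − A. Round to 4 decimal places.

0.2843

Var(S−A) = 1 + 1 − 2·0.49 = 2 − 0.98 = 1.02.
Under uncorrelated errors the observed covariances equal the true-score covariances, so only the own-variance terms attenuate.
True-score variance = [0.58 + 0.69] − 0.98 = 1.27 − 0.98 = 0.29.
Reliability = 0.29 / 1.02 = 0.2843.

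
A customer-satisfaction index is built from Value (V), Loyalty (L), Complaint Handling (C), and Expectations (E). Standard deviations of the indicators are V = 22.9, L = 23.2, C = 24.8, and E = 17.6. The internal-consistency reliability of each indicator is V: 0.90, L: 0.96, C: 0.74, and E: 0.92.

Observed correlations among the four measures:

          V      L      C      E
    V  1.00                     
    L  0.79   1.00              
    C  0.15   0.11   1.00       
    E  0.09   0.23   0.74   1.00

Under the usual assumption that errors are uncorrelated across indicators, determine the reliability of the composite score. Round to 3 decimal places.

Var(V+L+C+E) = 22.9² + 23.2² + 24.8² + 17.6² + 2·[22.9·23.2·0.79 + 22.9·24.8·0.15 + 22.9·17.6·0.09 + 23.2·24.8·0.11 + 23.2·17.6·0.23 + 24.8·17.6·0.74] = 1987.45 + 2042.74 = 4030.19.
With uncorrelated errors the cross-covariances are all true-score covariance, so they carry over unchanged; only the diagonal terms shrink to ρᵢσᵢ².
True-score variance = [22.9²·0.90 + 23.2²·0.96 + 24.8²·0.74 + 17.6²·0.92] + 2042.74 = 1728.79 + 2042.74 = 3771.53.
Reliability = 3771.53 / 4030.19 = 0.936.

0.936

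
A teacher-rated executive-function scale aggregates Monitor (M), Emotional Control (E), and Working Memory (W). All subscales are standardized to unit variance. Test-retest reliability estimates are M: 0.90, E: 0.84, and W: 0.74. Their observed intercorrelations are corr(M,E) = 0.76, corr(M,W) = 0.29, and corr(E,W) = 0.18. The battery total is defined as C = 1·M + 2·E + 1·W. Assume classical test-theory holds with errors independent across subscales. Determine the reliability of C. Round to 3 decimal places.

0.903

Var(C) = 1 + 2² + 1 + 2·[2·0.76 + 0.29 + 2·0.18] = 6 + 4.34 = 10.34.
Because errors are independent across components, Cov(Tᵢ,Tⱼ) = Cov(Xᵢ,Xⱼ); the off-diagonal part of the true-score variance is the same as above.
True-score variance = [0.90 + 2²·0.84 + 0.74] + 4.34 = 5 + 4.34 = 9.34.
Reliability = 9.34 / 10.34 = 0.903.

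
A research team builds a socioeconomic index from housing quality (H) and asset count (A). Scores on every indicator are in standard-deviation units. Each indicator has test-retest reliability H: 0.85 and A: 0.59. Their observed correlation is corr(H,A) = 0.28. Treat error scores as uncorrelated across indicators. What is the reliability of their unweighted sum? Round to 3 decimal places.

Var(H+A) = 2 + 2·[0.28] = 2 + 0.56 = 2.56.
Under uncorrelated errors the observed covariances equal the true-score covariances, so only the own-variance terms attenuate.
True-score variance = [0.85 + 0.59] + 0.56 = 1.44 + 0.56 = 2.
Reliability = 2 / 2.56 = 0.781.

0.781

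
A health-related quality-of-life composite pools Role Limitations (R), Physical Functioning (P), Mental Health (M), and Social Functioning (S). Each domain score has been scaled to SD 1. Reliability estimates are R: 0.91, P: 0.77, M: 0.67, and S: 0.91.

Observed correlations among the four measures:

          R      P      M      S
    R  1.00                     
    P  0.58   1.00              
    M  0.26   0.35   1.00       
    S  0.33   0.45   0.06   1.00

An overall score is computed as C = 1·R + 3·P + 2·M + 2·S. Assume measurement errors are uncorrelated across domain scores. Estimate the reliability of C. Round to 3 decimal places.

0.887

Var(C) = 1 + 3² + 2² + 2² + 2·[3·0.58 + 2·0.26 + 2·0.33 + 6·0.35 + 6·0.45 + 4·0.06] = 18 + 15.92 = 33.92.
Because errors are independent across components, Cov(Tᵢ,Tⱼ) = Cov(Xᵢ,Xⱼ); the off-diagonal part of the true-score variance is the same as above.
True-score variance = [0.91 + 3²·0.77 + 2²·0.67 + 2²·0.91] + 15.92 = 14.16 + 15.92 = 30.08.
Reliability = 30.08 / 33.92 = 0.887.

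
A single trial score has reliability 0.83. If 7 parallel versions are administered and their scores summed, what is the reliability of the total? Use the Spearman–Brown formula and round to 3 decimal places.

ρ_k = kρ / (1 + (k−1)ρ) = 7·0.83 / (1 + 6·0.83) = 5.810 / 5.980 = 0.972.

0.972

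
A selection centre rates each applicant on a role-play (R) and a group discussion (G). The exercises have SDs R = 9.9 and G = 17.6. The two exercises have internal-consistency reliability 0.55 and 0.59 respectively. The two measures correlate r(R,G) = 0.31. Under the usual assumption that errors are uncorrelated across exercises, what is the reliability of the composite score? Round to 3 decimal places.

Var(R+G) = 9.9² + 17.6² + 2·[9.9·17.6·0.31] = 407.77 + 108.029 = 515.799.
Under uncorrelated errors the observed covariances equal the true-score covariances, so only the own-variance terms attenuate.
True-score variance = [9.9²·0.55 + 17.6²·0.59] + 108.029 = 236.664 + 108.029 = 344.693.
Reliability = 344.693 / 515.799 = 0.668.

0.668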